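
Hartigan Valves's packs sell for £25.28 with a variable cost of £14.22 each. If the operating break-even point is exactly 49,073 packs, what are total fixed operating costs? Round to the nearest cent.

£542,747.38

Contribution margin per unit = £25.28 − £14.22 = £11.06.
Since BE = FC / CM, FC = 49,073 × £11.06 = £542,747.38.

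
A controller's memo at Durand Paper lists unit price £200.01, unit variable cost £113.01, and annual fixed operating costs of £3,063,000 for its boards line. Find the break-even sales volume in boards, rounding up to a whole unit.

35,207 boards

Contribution margin per unit = £200.01 − £113.01 = £87.00.
Break-even Q = £3,063,000 / £87.00 = 35,206.90 → 35,207 boards.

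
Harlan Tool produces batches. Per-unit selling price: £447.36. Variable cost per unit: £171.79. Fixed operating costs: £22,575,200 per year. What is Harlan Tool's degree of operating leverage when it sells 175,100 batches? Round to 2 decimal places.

At 175,100 units, contribution = 175,100 × £275.57 = £48,252,307.00.
EBIT = £48,252,307.00 − £22,575,200 = £25,677,107.00.
So DOL = total CM / EBIT = £48,252,307.00 / £25,677,107.00 = 1.8792.

1.88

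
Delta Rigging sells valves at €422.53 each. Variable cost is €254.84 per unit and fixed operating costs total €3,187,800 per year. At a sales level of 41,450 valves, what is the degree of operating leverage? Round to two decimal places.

Contribution at this volume is 41,450 × €167.69 = €6,950,750.50.
Subtracting fixed costs: EBIT = €6,950,750.50 − €3,187,800 = €3,762,950.50.
DOL = contribution ÷ EBIT = €6,950,750.50 ÷ €3,762,950.50 = 1.8472.

1.85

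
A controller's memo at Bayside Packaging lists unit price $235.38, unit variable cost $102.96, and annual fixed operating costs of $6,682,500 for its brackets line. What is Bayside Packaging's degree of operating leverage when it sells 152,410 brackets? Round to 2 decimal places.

1.50

Contribution at this volume is 152,410 × $132.42 = $20,182,132.20.
EBIT = $20,182,132.20 − $6,682,500 = $13,499,632.20.
So DOL = total CM / EBIT = $20,182,132.20 / $13,499,632.20 = 1.4950.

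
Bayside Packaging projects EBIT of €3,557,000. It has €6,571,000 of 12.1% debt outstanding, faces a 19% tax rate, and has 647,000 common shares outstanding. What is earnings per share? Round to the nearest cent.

Interest = €795,091.00, so EBT = €3,557,000 − €795,091.00 = €2,761,909.00.
Net income = €2,761,909.00 × (1 − 0.19) = €2,237,146.29.
Per share: €2,237,146.29 / 647,000 shares = €3.46.

€3.46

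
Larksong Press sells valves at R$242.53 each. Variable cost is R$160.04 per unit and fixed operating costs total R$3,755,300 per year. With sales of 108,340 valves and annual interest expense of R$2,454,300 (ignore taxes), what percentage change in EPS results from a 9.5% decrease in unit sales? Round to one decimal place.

-31.1%

At 108,340 units, contribution = 108,340 × R$82.49 = R$8,936,966.60.
EBIT = R$8,936,966.60 − R$3,755,300 = R$5,181,666.60.
Interest = R$2,454,300.00, so EBIT − I = R$2,727,366.60.
DCL = total CM / (EBIT − I) = R$8,936,966.60 / R$2,727,366.60 = 3.2768.
EPS therefore changes by 3.2768 × (-9.5%) = -31.1%.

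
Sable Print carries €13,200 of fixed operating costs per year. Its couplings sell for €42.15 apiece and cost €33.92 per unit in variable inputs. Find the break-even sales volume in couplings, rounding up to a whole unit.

Contribution margin per unit = €42.15 − €33.92 = €8.23.
Break-even Q = €13,200 / €8.23 = 1,603.89 → 1,604 couplings.

1,604 couplings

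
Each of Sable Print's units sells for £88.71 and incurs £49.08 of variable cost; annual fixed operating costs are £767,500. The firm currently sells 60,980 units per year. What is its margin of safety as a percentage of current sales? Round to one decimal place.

Unit CM = price − variable cost = £88.71 − £49.08 = £39.63. Break-even units = £767,500 ÷ £39.63 = 19,366.64; break-even revenue = 19,366.64 × £88.71 = £1,718,014.76.
Actual sales revenue = 60,980 × £88.71 = £5,409,535.80.
Margin of safety = (£5,409,535.80 − £1,718,014.76) ÷ £5,409,535.80 = 68.2%.

68.2%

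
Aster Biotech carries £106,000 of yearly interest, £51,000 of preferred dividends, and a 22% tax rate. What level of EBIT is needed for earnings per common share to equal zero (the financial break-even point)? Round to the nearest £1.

£171,385

Grossing the preferred dividend up to pre-tax terms: £51,000 / (1 − 0.22) = £65,384.62.
Financial break-even EBIT = interest + D_p ÷ (1 − t) = £106,000 + £65,384.62 = £171,384.62.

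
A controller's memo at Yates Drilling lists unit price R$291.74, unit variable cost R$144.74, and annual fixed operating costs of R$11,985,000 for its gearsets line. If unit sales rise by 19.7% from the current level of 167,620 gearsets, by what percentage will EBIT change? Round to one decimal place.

+38.4%

Total contribution margin = 167,620 × R$147.00 = R$24,640,140.00.
Subtracting fixed costs: EBIT = R$24,640,140.00 − R$11,985,000 = R$12,655,140.00.
DOL = contribution ÷ EBIT = R$24,640,140.00 ÷ R$12,655,140.00 = 1.9470.
%ΔEBIT = DOL × %ΔSales = 1.9470 × +19.7% = +38.4%.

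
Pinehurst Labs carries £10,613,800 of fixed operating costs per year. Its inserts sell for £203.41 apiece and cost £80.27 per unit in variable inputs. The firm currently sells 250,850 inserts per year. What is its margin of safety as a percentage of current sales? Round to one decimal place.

Unit CM = price − variable cost = £203.41 − £80.27 = £123.14. Break-even units = £10,613,800 ÷ £123.14 = 86,192.95; break-even revenue = 86,192.95 × £203.41 = £17,532,508.19.
Actual sales revenue = 250,850 × £203.41 = £51,025,398.50.
Margin of safety = (£51,025,398.50 − £17,532,508.19) ÷ £51,025,398.50 = 65.6%.

65.6%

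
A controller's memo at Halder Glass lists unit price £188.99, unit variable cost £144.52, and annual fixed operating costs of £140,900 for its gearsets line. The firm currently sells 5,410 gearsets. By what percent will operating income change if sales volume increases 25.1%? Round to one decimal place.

+60.6%

At 5,410 units, contribution = 5,410 × £44.47 = £240,582.70.
EBIT = £240,582.70 − £140,900 = £99,682.70.
So DOL = total CM / EBIT = £240,582.70 / £99,682.70 = 2.4135.
So EBIT moves 2.4135 × (+25.1%) = +60.6%.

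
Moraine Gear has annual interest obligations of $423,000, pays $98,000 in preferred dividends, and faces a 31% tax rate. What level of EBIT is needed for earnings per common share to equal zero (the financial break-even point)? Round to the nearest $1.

Preferred dividends are paid after tax, so their pre-tax equivalent is $98,000 ÷ (1 − 0.31) = $142,028.99.
Financial break-even EBIT = interest + D_p ÷ (1 − t) = $423,000 + $142,028.99 = $565,028.99.

$565,029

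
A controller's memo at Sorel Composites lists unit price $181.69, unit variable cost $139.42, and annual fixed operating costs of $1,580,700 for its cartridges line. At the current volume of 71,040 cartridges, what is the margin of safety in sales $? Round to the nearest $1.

Contribution margin per unit = $181.69 − $139.42 = $42.27. Break-even units = $1,580,700 ÷ $42.27 = 37,395.32; break-even revenue = 37,395.32 × $181.69 = $6,794,354.93.
Actual sales revenue = 71,040 × $181.69 = $12,907,257.60.
Margin of safety = $12,907,257.60 − $6,794,354.93 = $6,112,903.

$6,112,903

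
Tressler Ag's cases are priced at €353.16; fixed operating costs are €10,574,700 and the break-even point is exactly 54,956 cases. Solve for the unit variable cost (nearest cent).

€160.74

Contribution per unit must be FC / Q = €10,574,700 / 54,956 = €192.4212.
Variable cost per unit = €353.16 − €192.4212 = €160.74.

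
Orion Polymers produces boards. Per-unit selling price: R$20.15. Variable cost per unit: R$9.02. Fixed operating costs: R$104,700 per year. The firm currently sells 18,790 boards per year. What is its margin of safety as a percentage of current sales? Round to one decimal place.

49.9%

Unit CM = price − variable cost = R$20.15 − R$9.02 = R$11.13. Break-even units = R$104,700 ÷ R$11.13 = 9,407.01; break-even revenue = 9,407.01 × R$20.15 = R$189,551.21.
Current sales = 18,790 × R$20.15 = R$378,618.50.
Margin of safety = (R$378,618.50 − R$189,551.21) ÷ R$378,618.50 = 49.9%.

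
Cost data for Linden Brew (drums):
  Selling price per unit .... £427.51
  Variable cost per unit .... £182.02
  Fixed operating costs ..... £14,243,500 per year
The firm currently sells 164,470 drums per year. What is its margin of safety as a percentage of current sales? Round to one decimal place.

Each unit contributes £427.51 − £182.02 = £245.49. Break-even units = £14,243,500 ÷ £245.49 = 58,020.69; break-even revenue = 58,020.69 × £427.51 = £24,804,426.60.
Current sales = 164,470 × £427.51 = £70,312,569.70.
Margin of safety = (£70,312,569.70 − £24,804,426.60) ÷ £70,312,569.70 = 64.7%.

64.7%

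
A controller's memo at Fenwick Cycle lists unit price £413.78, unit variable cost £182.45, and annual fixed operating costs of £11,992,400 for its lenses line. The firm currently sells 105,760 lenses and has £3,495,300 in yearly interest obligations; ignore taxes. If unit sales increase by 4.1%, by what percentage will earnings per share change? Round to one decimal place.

At 105,760 units, contribution = 105,760 × £231.33 = £24,465,460.80.
Operating income = contribution − fixed costs = £24,465,460.80 − £11,992,400 = £12,473,060.80.
After interest of £3,495,300.00, pre-tax earnings = £8,977,760.80.
Degree of combined leverage = contribution ÷ (EBIT − I) = £24,465,460.80 ÷ £8,977,760.80 = 2.7251.
%ΔEPS = DCL × %ΔSales = 2.7251 × +4.1% = +11.2%.

+11.2%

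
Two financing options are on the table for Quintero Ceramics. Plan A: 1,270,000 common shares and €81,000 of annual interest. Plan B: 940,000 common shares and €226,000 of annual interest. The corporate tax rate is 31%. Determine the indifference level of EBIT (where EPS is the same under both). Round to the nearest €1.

Set EPS_A = EPS_B: (EBIT − €81,000)(1 − 0.31) ÷ 1,270,000 = (EBIT − €226,000)(1 − 0.31) ÷ 940,000.
Cancelling (1 − t) and cross-multiplying: 940,000·(EBIT − 81,000) = 1,270,000·(EBIT − 226,000).
Solving, EBIT = (226,000·1,270,000 − 81,000·940,000) / (1,270,000 − 940,000) = 210,880,000,000 / 330,000 = 639,030.30.

€639,030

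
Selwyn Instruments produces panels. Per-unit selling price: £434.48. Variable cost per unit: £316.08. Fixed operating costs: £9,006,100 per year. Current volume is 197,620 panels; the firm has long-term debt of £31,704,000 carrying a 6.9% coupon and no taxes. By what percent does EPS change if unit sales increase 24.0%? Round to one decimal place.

Total contribution margin = 197,620 × £118.40 = £23,398,208.00.
EBIT = £23,398,208.00 − £9,006,100 = £14,392,108.00.
Interest = £2,187,576.00, so EBIT − I = £12,204,532.00.
Degree of combined leverage = contribution ÷ (EBIT − I) = £23,398,208.00 ÷ £12,204,532.00 = 1.9172.
%ΔEPS = DCL × %ΔSales = 1.9172 × +24.0% = +46.0%.

+46.0%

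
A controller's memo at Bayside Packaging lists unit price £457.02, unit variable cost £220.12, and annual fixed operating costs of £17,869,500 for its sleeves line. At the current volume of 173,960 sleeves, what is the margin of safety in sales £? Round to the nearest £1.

Unit CM = price − variable cost = £457.02 − £220.12 = £236.90. Break-even units = £17,869,500 ÷ £236.90 = 75,430.56; break-even revenue = 75,430.56 × £457.02 = £34,473,275.18.
Actual sales revenue = 173,960 × £457.02 = £79,503,199.20.
Margin of safety = £79,503,199.20 − £34,473,275.18 = £45,029,924.

£45,029,924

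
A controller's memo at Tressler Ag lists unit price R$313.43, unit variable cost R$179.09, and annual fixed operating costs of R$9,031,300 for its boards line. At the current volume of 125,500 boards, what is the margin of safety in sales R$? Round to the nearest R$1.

Each unit contributes R$313.43 − R$179.09 = R$134.34. Break-even units = R$9,031,300 ÷ R$134.34 = 67,227.18; break-even revenue = 67,227.18 × R$313.43 = R$21,071,016.52.
Actual sales revenue = 125,500 × R$313.43 = R$39,335,465.00.
Margin of safety = R$39,335,465.00 − R$21,071,016.52 = R$18,264,448.

R$18,264,448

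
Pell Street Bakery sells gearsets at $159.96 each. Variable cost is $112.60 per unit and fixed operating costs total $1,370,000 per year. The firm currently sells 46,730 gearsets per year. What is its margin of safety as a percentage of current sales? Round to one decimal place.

38.1%

Unit CM = price − variable cost = $159.96 − $112.60 = $47.36. Break-even units = $1,370,000 ÷ $47.36 = 28,927.36; break-even revenue = 28,927.36 × $159.96 = $4,627,221.28.
Actual sales revenue = 46,730 × $159.96 = $7,474,930.80.
Margin of safety = ($7,474,930.80 − $4,627,221.28) ÷ $7,474,930.80 = 38.1%.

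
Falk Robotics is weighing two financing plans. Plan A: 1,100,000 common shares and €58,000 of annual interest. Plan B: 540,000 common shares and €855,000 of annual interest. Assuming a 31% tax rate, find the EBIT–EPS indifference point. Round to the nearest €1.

€1,623,536

At indifference, (EBIT − 58,000)(1 − t)/1,100,000 = (EBIT − 855,000)(1 − t)/540,000.
The (1 − t) factor cancels: (EBIT − 58,000) × 540,000 = (EBIT − 855,000) × 1,100,000.
Solving, EBIT = (855,000·1,100,000 − 58,000·540,000) / (1,100,000 − 540,000) = 909,180,000,000 / 560,000 = 1,623,535.71.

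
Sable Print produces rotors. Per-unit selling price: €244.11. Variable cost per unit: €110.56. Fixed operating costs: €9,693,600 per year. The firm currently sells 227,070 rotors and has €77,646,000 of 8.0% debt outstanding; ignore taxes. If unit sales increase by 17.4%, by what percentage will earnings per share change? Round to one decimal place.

Total contribution margin = 227,070 × €133.55 = €30,325,198.50.
Operating income = contribution − fixed costs = €30,325,198.50 − €9,693,600 = €20,631,598.50.
Interest = €6,211,680.00, so EBIT − I = €14,419,918.50.
Degree of combined leverage = contribution ÷ (EBIT − I) = €30,325,198.50 ÷ €14,419,918.50 = 2.1030.
%ΔEPS = DCL × %ΔSales = 2.1030 × +17.4% = +36.6%.

+36.6%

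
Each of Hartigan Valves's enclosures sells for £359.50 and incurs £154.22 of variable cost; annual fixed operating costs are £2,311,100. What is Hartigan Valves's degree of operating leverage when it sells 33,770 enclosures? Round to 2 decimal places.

1.50

Contribution at this volume is 33,770 × £205.28 = £6,932,305.60.
EBIT = £6,932,305.60 − £2,311,100 = £4,621,205.60.
Degree of operating leverage = £6,932,305.60 / £4,621,205.60 = 1.5001.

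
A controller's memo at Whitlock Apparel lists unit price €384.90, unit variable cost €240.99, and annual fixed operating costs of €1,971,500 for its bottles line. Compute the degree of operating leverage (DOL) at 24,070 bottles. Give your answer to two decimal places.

At 24,070 units, contribution = 24,070 × €143.91 = €3,463,913.70.
Operating income = contribution − fixed costs = €3,463,913.70 − €1,971,500 = €1,492,413.70.
DOL = contribution ÷ EBIT = €3,463,913.70 ÷ €1,492,413.70 = 2.3210.

2.32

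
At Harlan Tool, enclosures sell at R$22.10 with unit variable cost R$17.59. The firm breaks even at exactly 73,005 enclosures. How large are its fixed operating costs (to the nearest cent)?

R$329,252.55

Each unit contributes R$22.10 − R$17.59 = R$4.51.
Since BE = FC / CM, FC = 73,005 × R$4.51 = R$329,252.55.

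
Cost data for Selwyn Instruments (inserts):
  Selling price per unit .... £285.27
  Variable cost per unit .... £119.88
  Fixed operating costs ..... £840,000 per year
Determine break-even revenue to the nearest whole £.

CM per unit = £285.27 − £119.88 = £165.39; CM ratio = £165.39 / £285.27 = 0.5798.
Break-even sales = FC ÷ CM ratio = £840,000 × £285.27 / £165.39 = £1,448,859.

£1,448,859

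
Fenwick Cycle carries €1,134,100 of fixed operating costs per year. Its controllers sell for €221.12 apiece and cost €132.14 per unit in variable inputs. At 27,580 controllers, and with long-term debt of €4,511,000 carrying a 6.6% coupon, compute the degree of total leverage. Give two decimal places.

At 27,580 units, contribution = 27,580 × €88.98 = €2,454,068.40.
Subtracting fixed costs: EBIT = €2,454,068.40 − €1,134,100 = €1,319,968.40. Interest = €297,726.00.
DOL = €2,454,068.40 ÷ €1,319,968.40 = 1.8592; DFL = €1,319,968.40 ÷ €1,022,242.40 = 1.2912.
DCL = DOL × DFL = 1.8592 × 1.2912 = 2.4006.

2.40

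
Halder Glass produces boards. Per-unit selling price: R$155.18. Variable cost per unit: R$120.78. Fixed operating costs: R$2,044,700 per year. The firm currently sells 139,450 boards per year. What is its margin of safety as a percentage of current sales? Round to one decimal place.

57.4%

Unit CM = price − variable cost = R$155.18 − R$120.78 = R$34.40. Break-even units = R$2,044,700 ÷ R$34.40 = 59,438.95; break-even revenue = 59,438.95 × R$155.18 = R$9,223,736.80.
Actual sales revenue = 139,450 × R$155.18 = R$21,639,851.00.
Margin of safety = (R$21,639,851.00 − R$9,223,736.80) ÷ R$21,639,851.00 = 57.4%.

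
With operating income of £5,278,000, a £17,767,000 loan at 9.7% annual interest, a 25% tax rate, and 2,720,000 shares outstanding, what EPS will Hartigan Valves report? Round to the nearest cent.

Pre-tax income = £5,278,000 − £1,723,399.00 = £3,554,601.00.
Net income = £3,554,601.00 × (1 − 0.25) = £2,665,950.75.
Per share: £2,665,950.75 / 2,720,000 shares = £0.98.

£0.98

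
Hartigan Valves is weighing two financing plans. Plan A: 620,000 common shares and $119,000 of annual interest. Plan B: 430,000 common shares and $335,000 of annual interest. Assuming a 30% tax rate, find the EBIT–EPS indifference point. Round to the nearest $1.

Set EPS_A = EPS_B: (EBIT − $119,000)(1 − 0.30) ÷ 620,000 = (EBIT − $335,000)(1 − 0.30) ÷ 430,000.
Cancelling (1 − t) and cross-multiplying: 430,000·(EBIT − 119,000) = 620,000·(EBIT − 335,000).
EBIT × (620,000 − 430,000) = 335,000 × 620,000 − 119,000 × 430,000 = 156,530,000,000, so EBIT = 156,530,000,000 ÷ 190,000 = 823,842.11.

$823,842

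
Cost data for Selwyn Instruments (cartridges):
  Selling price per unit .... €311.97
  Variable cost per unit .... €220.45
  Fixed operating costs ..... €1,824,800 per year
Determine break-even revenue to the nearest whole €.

Contribution margin per unit = €311.97 − €220.45 = €91.52, a CM ratio of €91.52 ÷ €311.97 = 0.2934.
Break-even revenue = fixed costs × price ÷ CM = €1,824,800 × €311.97 ÷ €91.52 = €6,220,311.

€6,220,311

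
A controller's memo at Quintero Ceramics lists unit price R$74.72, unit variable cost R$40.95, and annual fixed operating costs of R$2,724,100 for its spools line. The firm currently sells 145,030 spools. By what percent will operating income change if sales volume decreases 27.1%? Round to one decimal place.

-61.1%

Contribution at this volume is 145,030 × R$33.77 = R$4,897,663.10.
EBIT = R$4,897,663.10 − R$2,724,100 = R$2,173,563.10.
Degree of operating leverage = R$4,897,663.10 / R$2,173,563.10 = 2.2533.
So EBIT moves 2.2533 × (-27.1%) = -61.1%.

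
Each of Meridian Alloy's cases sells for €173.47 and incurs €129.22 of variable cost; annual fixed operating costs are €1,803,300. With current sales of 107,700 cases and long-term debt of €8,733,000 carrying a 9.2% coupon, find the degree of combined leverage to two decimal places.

Total contribution margin = 107,700 × €44.25 = €4,765,725.00.
Subtracting fixed costs: EBIT = €4,765,725.00 − €1,803,300 = €2,962,425.00. Interest = €803,436.00, so EBIT − I = €2,158,989.00.
Degree of total leverage = total CM / (EBIT − interest) = €4,765,725.00 / €2,158,989.00 = 2.2074.

2.21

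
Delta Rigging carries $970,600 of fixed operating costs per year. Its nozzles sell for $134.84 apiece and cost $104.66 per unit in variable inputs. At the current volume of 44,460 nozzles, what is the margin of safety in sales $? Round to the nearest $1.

$1,658,482

Each unit contributes $134.84 − $104.66 = $30.18. Break-even units = $970,600 ÷ $30.18 = 32,160.37; break-even revenue = 32,160.37 × $134.84 = $4,336,504.44.
Current sales = 44,460 × $134.84 = $5,994,986.40.
Margin of safety = $5,994,986.40 − $4,336,504.44 = $1,658,482.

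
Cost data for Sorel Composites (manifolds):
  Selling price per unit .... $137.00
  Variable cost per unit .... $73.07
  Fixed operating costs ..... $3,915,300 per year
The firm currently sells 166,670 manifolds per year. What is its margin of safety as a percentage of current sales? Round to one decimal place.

Unit CM = price − variable cost = $137.00 − $73.07 = $63.93. Break-even units = $3,915,300 ÷ $63.93 = 61,243.55; break-even revenue = 61,243.55 × $137.00 = $8,390,366.03.
Actual sales revenue = 166,670 × $137.00 = $22,833,790.00.
Margin of safety = ($22,833,790.00 − $8,390,366.03) ÷ $22,833,790.00 = 63.3%.

63.3%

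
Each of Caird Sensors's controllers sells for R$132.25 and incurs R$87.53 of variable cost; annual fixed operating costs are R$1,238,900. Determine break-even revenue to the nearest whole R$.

CM per unit = R$132.25 − R$87.53 = R$44.72; CM ratio = R$44.72 / R$132.25 = 0.3381.
Break-even sales = FC ÷ CM ratio = R$1,238,900 × R$132.25 / R$44.72 = R$3,663,786.

R$3,663,786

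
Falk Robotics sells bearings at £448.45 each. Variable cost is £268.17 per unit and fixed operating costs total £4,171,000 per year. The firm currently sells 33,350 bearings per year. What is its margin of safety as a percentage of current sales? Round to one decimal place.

Unit CM = price − variable cost = £448.45 − £268.17 = £180.28. Break-even units = £4,171,000 ÷ £180.28 = 23,136.23; break-even revenue = 23,136.23 × £448.45 = £10,375,443.48.
Current sales = 33,350 × £448.45 = £14,955,807.50.
Margin of safety = (£14,955,807.50 − £10,375,443.48) ÷ £14,955,807.50 = 30.6%.

30.6%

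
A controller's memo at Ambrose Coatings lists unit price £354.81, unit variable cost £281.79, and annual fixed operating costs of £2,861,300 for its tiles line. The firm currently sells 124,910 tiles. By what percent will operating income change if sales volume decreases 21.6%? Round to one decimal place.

-31.5%

Total contribution margin = 124,910 × £73.02 = £9,120,928.20.
EBIT = £9,120,928.20 − £2,861,300 = £6,259,628.20.
DOL = contribution ÷ EBIT = £9,120,928.20 ÷ £6,259,628.20 = 1.4571.
Operating income changes by 1.4571 × -21.6% = -31.5%.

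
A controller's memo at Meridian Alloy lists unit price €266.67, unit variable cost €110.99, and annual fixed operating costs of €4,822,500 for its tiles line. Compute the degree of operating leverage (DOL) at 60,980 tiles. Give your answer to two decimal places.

At 60,980 units, contribution = 60,980 × €155.68 = €9,493,366.40.
EBIT = €9,493,366.40 − €4,822,500 = €4,670,866.40.
Degree of operating leverage = €9,493,366.40 / €4,670,866.40 = 2.0325.

2.03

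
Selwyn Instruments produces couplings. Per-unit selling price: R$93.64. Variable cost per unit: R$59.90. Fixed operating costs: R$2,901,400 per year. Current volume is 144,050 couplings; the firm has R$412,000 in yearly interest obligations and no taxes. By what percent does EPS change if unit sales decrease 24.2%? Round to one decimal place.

At 144,050 units, contribution = 144,050 × R$33.74 = R$4,860,247.00.
Subtracting fixed costs: EBIT = R$4,860,247.00 − R$2,901,400 = R$1,958,847.00.
After interest of R$412,000.00, pre-tax earnings = R$1,546,847.00.
DCL = total CM / (EBIT − I) = R$4,860,247.00 / R$1,546,847.00 = 3.1420.
%ΔEPS = DCL × %ΔSales = 3.1420 × -24.2% = -76.0%.

-76.0%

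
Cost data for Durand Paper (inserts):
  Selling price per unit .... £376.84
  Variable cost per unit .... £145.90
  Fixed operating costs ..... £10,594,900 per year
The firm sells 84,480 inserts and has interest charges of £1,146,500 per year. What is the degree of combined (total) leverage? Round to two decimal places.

At 84,480 units, contribution = 84,480 × £230.94 = £19,509,811.20.
Subtracting fixed costs: EBIT = £19,509,811.20 − £10,594,900 = £8,914,911.20. Interest = £1,146,500.00, so EBIT − I = £7,768,411.20.
Degree of total leverage = total CM / (EBIT − interest) = £19,509,811.20 / £7,768,411.20 = 2.5114.

2.51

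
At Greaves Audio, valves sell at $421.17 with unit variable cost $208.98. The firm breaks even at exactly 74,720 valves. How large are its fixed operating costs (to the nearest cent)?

$15,854,836.80

Each unit contributes $421.17 − $208.98 = $212.19.
Since BE = FC / CM, FC = 74,720 × $212.19 = $15,854,836.80.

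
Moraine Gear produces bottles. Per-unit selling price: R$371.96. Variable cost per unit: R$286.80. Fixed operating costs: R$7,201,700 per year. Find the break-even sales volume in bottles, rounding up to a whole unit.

Unit CM = price − variable cost = R$371.96 − R$286.80 = R$85.16.
Units to break even: R$7,201,700 ÷ R$85.16 = 84,566.70, rounded up to 84,567.

84,567 bottles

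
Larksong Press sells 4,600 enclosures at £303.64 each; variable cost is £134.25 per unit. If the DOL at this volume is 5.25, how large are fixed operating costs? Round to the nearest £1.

Contribution at this volume is 4,600 × £169.39 = £779,194.00.
Since DOL = CM ÷ EBIT, EBIT = £779,194.00 ÷ 5.25 = £148,417.90.
And FC = contribution − EBIT = £779,194.00 − £148,417.90 = £630,776.

£630,776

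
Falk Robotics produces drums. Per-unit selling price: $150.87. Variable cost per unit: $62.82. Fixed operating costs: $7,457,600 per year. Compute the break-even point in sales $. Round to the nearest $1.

CM per unit = $150.87 − $62.82 = $88.05; CM ratio = $88.05 / $150.87 = 0.5836.
Break-even revenue = fixed costs × price ÷ CM = $7,457,600 × $150.87 ÷ $88.05 = $12,778,286.

$12,778,286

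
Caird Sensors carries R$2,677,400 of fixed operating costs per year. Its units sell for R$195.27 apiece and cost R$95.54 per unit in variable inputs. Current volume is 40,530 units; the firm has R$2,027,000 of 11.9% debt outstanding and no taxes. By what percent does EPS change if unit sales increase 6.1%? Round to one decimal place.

At 40,530 units, contribution = 40,530 × R$99.73 = R$4,042,056.90.
Subtracting fixed costs: EBIT = R$4,042,056.90 − R$2,677,400 = R$1,364,656.90.
After interest of R$241,213.00, pre-tax earnings = R$1,123,443.90.
DCL = total CM / (EBIT − I) = R$4,042,056.90 / R$1,123,443.90 = 3.5979.
EPS therefore changes by 3.5979 × (+6.1%) = +21.9%.

+21.9%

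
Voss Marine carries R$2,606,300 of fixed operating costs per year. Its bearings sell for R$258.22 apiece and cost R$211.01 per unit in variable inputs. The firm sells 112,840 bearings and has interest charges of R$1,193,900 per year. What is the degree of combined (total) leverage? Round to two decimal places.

At 112,840 units, contribution = 112,840 × R$47.21 = R$5,327,176.40.
Operating income = contribution − fixed costs = R$5,327,176.40 − R$2,606,300 = R$2,720,876.40. Interest = R$1,193,900.00, so EBIT − I = R$1,526,976.40.
Degree of total leverage = total CM / (EBIT − interest) = R$5,327,176.40 / R$1,526,976.40 = 3.4887.

3.49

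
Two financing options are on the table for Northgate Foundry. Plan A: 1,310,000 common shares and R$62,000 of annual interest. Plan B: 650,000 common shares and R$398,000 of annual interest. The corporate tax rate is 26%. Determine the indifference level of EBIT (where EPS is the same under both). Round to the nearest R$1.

At indifference, (EBIT − 62,000)(1 − t)/1,310,000 = (EBIT − 398,000)(1 − t)/650,000.
The (1 − t) factor cancels: (EBIT − 62,000) × 650,000 = (EBIT − 398,000) × 1,310,000.
Solving, EBIT = (398,000·1,310,000 − 62,000·650,000) / (1,310,000 − 650,000) = 481,080,000,000 / 660,000 = 728,909.09.

R$728,909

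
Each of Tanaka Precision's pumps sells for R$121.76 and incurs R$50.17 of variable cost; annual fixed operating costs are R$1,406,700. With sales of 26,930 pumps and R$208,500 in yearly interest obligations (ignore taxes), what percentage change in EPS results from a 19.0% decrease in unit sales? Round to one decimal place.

-117.1%

Contribution at this volume is 26,930 × R$71.59 = R$1,927,918.70.
EBIT = R$1,927,918.70 − R$1,406,700 = R$521,218.70.
After interest of R$208,500.00, pre-tax earnings = R$312,718.70.
Degree of combined leverage = contribution ÷ (EBIT − I) = R$1,927,918.70 ÷ R$312,718.70 = 6.1650.
EPS therefore changes by 6.1650 × (-19.0%) = -117.1%.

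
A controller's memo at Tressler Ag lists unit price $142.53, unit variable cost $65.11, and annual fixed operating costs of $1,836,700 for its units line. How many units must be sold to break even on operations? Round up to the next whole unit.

23,724 units

Each unit contributes $142.53 − $65.11 = $77.42.
Break-even volume = fixed costs ÷ CM per unit = $1,836,700 ÷ $77.42 = 23,723.84, so 23,724 units.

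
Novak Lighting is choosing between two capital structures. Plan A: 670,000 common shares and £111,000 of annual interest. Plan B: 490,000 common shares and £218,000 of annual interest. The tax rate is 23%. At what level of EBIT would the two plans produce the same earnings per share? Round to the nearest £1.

£509,278

At indifference, (EBIT − 111,000)(1 − t)/670,000 = (EBIT − 218,000)(1 − t)/490,000.
Cancelling (1 − t) and cross-multiplying: 490,000·(EBIT − 111,000) = 670,000·(EBIT − 218,000).
Solving, EBIT = (218,000·670,000 − 111,000·490,000) / (670,000 − 490,000) = 91,670,000,000 / 180,000 = 509,277.78.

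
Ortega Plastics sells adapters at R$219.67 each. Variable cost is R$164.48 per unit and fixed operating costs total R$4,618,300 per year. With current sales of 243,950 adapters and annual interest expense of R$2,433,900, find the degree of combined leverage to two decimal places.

At 243,950 units, contribution = 243,950 × R$55.19 = R$13,463,600.50.
Subtracting fixed costs: EBIT = R$13,463,600.50 − R$4,618,300 = R$8,845,300.50. Interest = R$2,433,900.00, so EBIT − I = R$6,411,400.50.
Degree of total leverage = total CM / (EBIT − interest) = R$13,463,600.50 / R$6,411,400.50 = 2.0999.

2.10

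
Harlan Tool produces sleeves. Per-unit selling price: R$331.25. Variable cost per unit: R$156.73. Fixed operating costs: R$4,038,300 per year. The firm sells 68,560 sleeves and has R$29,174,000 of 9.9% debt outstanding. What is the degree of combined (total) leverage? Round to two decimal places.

At 68,560 units, contribution = 68,560 × R$174.52 = R$11,965,091.20.
EBIT = R$11,965,091.20 − R$4,038,300 = R$7,926,791.20. Interest = R$2,888,226.00, so EBIT − I = R$5,038,565.20.
DCL = contribution ÷ (EBIT − I) = R$11,965,091.20 ÷ R$5,038,565.20 = 2.3747.

2.37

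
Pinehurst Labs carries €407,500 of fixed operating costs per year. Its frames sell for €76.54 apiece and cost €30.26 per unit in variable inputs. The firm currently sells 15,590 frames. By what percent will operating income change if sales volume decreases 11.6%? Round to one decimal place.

Contribution at this volume is 15,590 × €46.28 = €721,505.20.
Operating income = contribution − fixed costs = €721,505.20 − €407,500 = €314,005.20.
So DOL = total CM / EBIT = €721,505.20 / €314,005.20 = 2.2977.
%ΔEBIT = DOL × %ΔSales = 2.2977 × -11.6% = -26.7%.

-26.7%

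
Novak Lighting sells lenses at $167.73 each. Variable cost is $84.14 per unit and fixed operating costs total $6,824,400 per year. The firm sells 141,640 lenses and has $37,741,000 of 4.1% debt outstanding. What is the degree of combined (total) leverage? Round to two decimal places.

3.41

Total contribution margin = 141,640 × $83.59 = $11,839,687.60.
EBIT = $11,839,687.60 − $6,824,400 = $5,015,287.60. Interest = $1,547,381.00.
DOL = $11,839,687.60 ÷ $5,015,287.60 = 2.3607; DFL = $5,015,287.60 ÷ $3,467,906.60 = 1.4462.
DCL = DOL × DFL = 2.3607 × 1.4462 = 3.4140.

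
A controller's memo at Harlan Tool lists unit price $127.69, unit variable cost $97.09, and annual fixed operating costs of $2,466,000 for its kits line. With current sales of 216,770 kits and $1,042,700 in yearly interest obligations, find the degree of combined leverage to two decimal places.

Contribution at this volume is 216,770 × $30.60 = $6,633,162.00.
EBIT = $6,633,162.00 − $2,466,000 = $4,167,162.00. Interest = $1,042,700.00, so EBIT − I = $3,124,462.00.
DCL = contribution ÷ (EBIT − I) = $6,633,162.00 ÷ $3,124,462.00 = 2.1230.

2.12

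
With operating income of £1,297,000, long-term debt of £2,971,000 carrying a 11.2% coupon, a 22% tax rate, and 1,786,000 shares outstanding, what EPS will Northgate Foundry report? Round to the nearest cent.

Interest = £332,752.00, so EBT = £1,297,000 − £332,752.00 = £964,248.00.
After tax at 22%: net income = £964,248.00 × 0.78 = £752,113.44.
EPS = £752,113.44 ÷ 1,786,000 = £0.42.

£0.42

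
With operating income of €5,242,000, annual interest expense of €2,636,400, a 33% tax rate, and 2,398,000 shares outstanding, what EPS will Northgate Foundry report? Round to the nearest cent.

Pre-tax income = €5,242,000 − €2,636,400.00 = €2,605,600.00.
After tax at 33%: net income = €2,605,600.00 × 0.67 = €1,745,752.00.
EPS = €1,745,752.00 ÷ 2,398,000 = €0.73.

€0.73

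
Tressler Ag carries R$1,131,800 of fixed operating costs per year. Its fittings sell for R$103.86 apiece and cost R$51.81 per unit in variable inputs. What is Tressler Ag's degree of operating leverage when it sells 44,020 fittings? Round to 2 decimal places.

1.98

Total contribution margin = 44,020 × R$52.05 = R$2,291,241.00.
EBIT = R$2,291,241.00 − R$1,131,800 = R$1,159,441.00.
Degree of operating leverage = R$2,291,241.00 / R$1,159,441.00 = 1.9762.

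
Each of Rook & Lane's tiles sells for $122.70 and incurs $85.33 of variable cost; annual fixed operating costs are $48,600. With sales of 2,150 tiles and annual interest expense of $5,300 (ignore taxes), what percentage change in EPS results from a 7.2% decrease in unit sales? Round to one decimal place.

-21.9%

At 2,150 units, contribution = 2,150 × $37.37 = $80,345.50.
Operating income = contribution − fixed costs = $80,345.50 − $48,600 = $31,745.50.
After interest of $5,300.00, pre-tax earnings = $26,445.50.
Degree of combined leverage = contribution ÷ (EBIT − I) = $80,345.50 ÷ $26,445.50 = 3.0382.
%ΔEPS = DCL × %ΔSales = 3.0382 × -7.2% = -21.9%.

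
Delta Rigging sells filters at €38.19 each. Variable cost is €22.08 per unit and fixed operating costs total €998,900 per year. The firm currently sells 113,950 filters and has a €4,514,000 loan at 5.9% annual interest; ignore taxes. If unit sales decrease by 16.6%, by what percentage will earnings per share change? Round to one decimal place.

-53.4%

At 113,950 units, contribution = 113,950 × €16.11 = €1,835,734.50.
Operating income = contribution − fixed costs = €1,835,734.50 − €998,900 = €836,834.50.
Interest = €266,326.00, so EBIT − I = €570,508.50.
DCL = total CM / (EBIT − I) = €1,835,734.50 / €570,508.50 = 3.2177.
EPS therefore changes by 3.2177 × (-16.6%) = -53.4%.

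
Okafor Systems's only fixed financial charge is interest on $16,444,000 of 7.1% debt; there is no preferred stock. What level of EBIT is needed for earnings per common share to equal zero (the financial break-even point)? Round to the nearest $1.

$1,167,524

Annual interest = 7.1% × $16,444,000 = $1,167,524.00.
With no preferred dividends, EPS = 0 when EBIT exactly covers interest, so the financial break-even EBIT is $1,167,524.00.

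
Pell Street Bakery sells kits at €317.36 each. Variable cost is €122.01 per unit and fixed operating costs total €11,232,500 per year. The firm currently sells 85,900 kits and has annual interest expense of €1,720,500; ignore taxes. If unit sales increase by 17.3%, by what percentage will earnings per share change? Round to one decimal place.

+75.8%

At 85,900 units, contribution = 85,900 × €195.35 = €16,780,565.00.
Subtracting fixed costs: EBIT = €16,780,565.00 − €11,232,500 = €5,548,065.00.
Interest = €1,720,500.00, so EBIT − I = €3,827,565.00.
Degree of combined leverage = contribution ÷ (EBIT − I) = €16,780,565.00 ÷ €3,827,565.00 = 4.3841.
%ΔEPS = DCL × %ΔSales = 4.3841 × +17.3% = +75.8%.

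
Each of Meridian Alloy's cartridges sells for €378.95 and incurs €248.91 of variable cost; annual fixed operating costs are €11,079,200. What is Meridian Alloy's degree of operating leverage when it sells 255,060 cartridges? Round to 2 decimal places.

Total contribution margin = 255,060 × €130.04 = €33,168,002.40.
EBIT = €33,168,002.40 − €11,079,200 = €22,088,802.40.
Degree of operating leverage = €33,168,002.40 / €22,088,802.40 = 1.5016.

1.50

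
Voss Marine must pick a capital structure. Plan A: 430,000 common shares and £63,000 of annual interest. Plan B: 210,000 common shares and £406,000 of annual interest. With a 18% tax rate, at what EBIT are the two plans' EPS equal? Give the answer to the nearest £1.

At indifference, (EBIT − 63,000)(1 − t)/430,000 = (EBIT − 406,000)(1 − t)/210,000.
Cancelling (1 − t) and cross-multiplying: 210,000·(EBIT − 63,000) = 430,000·(EBIT − 406,000).
EBIT × (430,000 − 210,000) = 406,000 × 430,000 − 63,000 × 210,000 = 161,350,000,000, so EBIT = 161,350,000,000 ÷ 220,000 = 733,409.09.

£733,409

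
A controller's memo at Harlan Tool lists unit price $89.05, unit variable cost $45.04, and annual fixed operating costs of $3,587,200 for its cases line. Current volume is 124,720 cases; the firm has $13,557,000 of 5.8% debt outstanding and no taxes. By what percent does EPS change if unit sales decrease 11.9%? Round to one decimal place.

Total contribution margin = 124,720 × $44.01 = $5,488,927.20.
Subtracting fixed costs: EBIT = $5,488,927.20 − $3,587,200 = $1,901,727.20.
After interest of $786,306.00, pre-tax earnings = $1,115,421.20.
DCL = total CM / (EBIT − I) = $5,488,927.20 / $1,115,421.20 = 4.9209.
EPS therefore changes by 4.9209 × (-11.9%) = -58.6%.

-58.6%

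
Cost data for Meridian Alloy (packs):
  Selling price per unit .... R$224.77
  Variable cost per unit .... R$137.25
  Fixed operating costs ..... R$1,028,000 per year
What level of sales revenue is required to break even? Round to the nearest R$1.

R$2,640,123

CM per unit = R$224.77 − R$137.25 = R$87.52; CM ratio = R$87.52 / R$224.77 = 0.3894.
Break-even revenue = fixed costs × price ÷ CM = R$1,028,000 × R$224.77 ÷ R$87.52 = R$2,640,123.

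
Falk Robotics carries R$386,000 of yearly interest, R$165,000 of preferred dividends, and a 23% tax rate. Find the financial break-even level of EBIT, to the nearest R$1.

R$600,286

Preferred dividends are paid after tax, so their pre-tax equivalent is R$165,000 ÷ (1 − 0.23) = R$214,285.71.
EPS = 0 when EBIT covers interest plus the pre-tax preferred burden: R$386,000 + R$214,285.71 = R$600,285.71.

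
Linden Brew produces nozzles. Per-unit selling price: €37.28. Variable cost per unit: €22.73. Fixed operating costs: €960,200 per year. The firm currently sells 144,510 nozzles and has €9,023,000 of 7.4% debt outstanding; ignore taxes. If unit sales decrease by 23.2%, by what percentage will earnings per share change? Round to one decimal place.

Contribution at this volume is 144,510 × €14.55 = €2,102,620.50.
Operating income = contribution − fixed costs = €2,102,620.50 − €960,200 = €1,142,420.50.
Interest = €667,702.00, so EBIT − I = €474,718.50.
Degree of combined leverage = contribution ÷ (EBIT − I) = €2,102,620.50 ÷ €474,718.50 = 4.4292.
EPS therefore changes by 4.4292 × (-23.2%) = -102.8%.

-102.8%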